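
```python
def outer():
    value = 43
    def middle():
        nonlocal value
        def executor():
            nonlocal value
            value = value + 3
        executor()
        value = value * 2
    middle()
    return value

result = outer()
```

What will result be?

Step 1: value = 43.
Step 2: executor() adds 3: value = 43 + 3 = 46.
Step 3: middle() doubles: value = 46 * 2 = 92.
Step 4: result = 92

The answer is 92.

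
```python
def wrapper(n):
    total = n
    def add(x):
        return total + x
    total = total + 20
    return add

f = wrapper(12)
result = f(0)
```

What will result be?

Step 1: wrapper(12) sets total = 12, then total = 12 + 20 = 32.
Step 2: Closures capture by reference, so add sees total = 32.
Step 3: f(0) returns 32 + 0 = 32

The answer is 32.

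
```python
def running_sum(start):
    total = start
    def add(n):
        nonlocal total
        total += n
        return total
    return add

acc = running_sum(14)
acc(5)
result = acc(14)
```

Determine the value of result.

Step 1: running_sum(14) creates closure with total = 14.
Step 2: First acc(5): total = 14 + 5 = 19.
Step 3: Second acc(14): total = 19 + 14 = 33. result = 33

The answer is 33.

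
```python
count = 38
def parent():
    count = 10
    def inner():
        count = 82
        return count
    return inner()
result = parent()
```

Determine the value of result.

Step 1: Three scopes define count: global (38), parent (10), inner (82).
Step 2: inner() has its own local count = 82, which shadows both enclosing and global.
Step 3: result = 82 (local wins in LEGB)

The answer is 82.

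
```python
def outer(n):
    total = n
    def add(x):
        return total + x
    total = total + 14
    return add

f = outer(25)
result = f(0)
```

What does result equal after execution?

Step 1: outer(25) sets total = 25, then total = 25 + 14 = 39.
Step 2: Closures capture by reference, so add sees total = 39.
Step 3: f(0) returns 39 + 0 = 39

The answer is 39.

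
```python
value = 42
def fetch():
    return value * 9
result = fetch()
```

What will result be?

Step 1: value = 42 is defined globally.
Step 2: fetch() looks up value from global scope = 42, then computes 42 * 9 = 378.
Step 3: result = 378

The answer is 378.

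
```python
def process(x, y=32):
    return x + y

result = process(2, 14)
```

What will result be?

Step 1: process(2, 14) overrides default y with 14.
Step 2: Returns 2 + 14 = 16.
Step 3: result = 16

The answer is 16.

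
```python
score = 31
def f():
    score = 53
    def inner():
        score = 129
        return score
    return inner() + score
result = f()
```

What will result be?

Step 1: f() has local score = 53. inner() has local score = 129.
Step 2: inner() returns its local score = 129.
Step 3: f() returns 129 + its own score (53) = 182

The answer is 182.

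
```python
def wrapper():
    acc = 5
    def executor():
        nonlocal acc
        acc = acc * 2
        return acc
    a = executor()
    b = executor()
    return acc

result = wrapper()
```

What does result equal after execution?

Step 1: acc starts at 5.
Step 2: First executor(): acc = 5 * 2 = 10.
Step 3: Second executor(): acc = 10 * 2 = 20.
Step 4: result = 20

The answer is 20.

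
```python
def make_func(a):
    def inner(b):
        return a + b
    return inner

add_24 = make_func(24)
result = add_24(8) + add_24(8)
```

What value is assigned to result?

Step 1: add_24 captures a = 24.
Step 2: add_24(8) = 24 + 8 = 32, called twice.
Step 3: result = 32 + 32 = 64

The answer is 64.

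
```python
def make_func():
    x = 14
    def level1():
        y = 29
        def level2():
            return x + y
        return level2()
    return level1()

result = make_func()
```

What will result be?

Step 1: x = 14 in make_func. y = 29 in level1.
Step 2: level2() reads x = 14 and y = 29 from enclosing scopes.
Step 3: result = 14 + 29 = 43

The answer is 43.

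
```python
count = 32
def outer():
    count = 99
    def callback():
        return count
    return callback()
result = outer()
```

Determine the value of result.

Step 1: count = 32 globally, but outer() defines count = 99 locally.
Step 2: callback() looks up count. Not in local scope, so checks enclosing scope (outer) and finds count = 99.
Step 3: result = 99

The answer is 99.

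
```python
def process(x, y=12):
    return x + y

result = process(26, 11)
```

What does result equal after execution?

Step 1: process(26, 11) overrides default y with 11.
Step 2: Returns 26 + 11 = 37.
Step 3: result = 37

The answer is 37.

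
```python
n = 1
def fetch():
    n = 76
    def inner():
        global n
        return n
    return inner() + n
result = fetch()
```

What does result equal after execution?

Step 1: Global n = 1. fetch() shadows with local n = 76.
Step 2: inner() uses global keyword, so inner() returns global n = 1.
Step 3: fetch() returns 1 + 76 = 77

The answer is 77.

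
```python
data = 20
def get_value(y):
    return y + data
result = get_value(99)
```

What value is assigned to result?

Step 1: data = 20 is defined globally.
Step 2: get_value(99) uses parameter y = 99 and looks up data from global scope = 20.
Step 3: result = 99 + 20 = 119

The answer is 119.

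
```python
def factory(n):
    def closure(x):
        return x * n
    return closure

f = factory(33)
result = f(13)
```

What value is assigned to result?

Step 1: factory(33) creates a closure capturing n = 33.
Step 2: f(13) computes 13 * 33 = 429.
Step 3: result = 429

The answer is 429.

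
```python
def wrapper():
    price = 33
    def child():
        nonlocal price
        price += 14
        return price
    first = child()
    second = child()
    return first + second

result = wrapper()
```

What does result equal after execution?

Step 1: price starts at 33.
Step 2: First call: price = 33 + 14 = 47, returns 47.
Step 3: Second call: price = 47 + 14 = 61, returns 61.
Step 4: result = 47 + 61 = 108

The answer is 108.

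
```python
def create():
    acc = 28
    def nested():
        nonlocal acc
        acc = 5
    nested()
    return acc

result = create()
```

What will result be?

Step 1: create() sets acc = 28.
Step 2: nested() uses nonlocal to reassign acc = 5.
Step 3: result = 5

The answer is 5.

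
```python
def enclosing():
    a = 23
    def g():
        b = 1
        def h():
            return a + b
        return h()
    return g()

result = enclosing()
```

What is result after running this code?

Step 1: enclosing() defines a = 23. g() defines b = 1.
Step 2: h() accesses both from enclosing scopes: a = 23, b = 1.
Step 3: result = 23 + 1 = 24

The answer is 24.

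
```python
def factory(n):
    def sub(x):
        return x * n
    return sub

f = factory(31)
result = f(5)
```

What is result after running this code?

Step 1: factory(31) creates a closure capturing n = 31.
Step 2: f(5) computes 5 * 31 = 155.
Step 3: result = 155

The answer is 155.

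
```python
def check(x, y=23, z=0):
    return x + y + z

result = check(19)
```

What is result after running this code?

Step 1: check(19) uses defaults y = 23, z = 0.
Step 2: Returns 19 + 23 + 0 = 42.
Step 3: result = 42

The answer is 42.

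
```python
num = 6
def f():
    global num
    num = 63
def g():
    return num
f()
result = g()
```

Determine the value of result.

Step 1: num = 6.
Step 2: f() sets global num = 63.
Step 3: g() reads global num = 63. result = 63

The answer is 63.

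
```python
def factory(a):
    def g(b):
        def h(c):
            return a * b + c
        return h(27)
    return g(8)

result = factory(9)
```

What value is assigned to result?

Step 1: a = 9, b = 8, c = 27.
Step 2: h() computes a * b + c = 9 * 8 + 27 = 99.
Step 3: result = 99

The answer is 99.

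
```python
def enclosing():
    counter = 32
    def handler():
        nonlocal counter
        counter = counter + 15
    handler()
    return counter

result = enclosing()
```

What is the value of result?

Step 1: enclosing() sets counter = 32.
Step 2: handler() uses nonlocal to modify counter in enclosing's scope: counter = 32 + 15 = 47.
Step 3: enclosing() returns the modified counter = 47

The answer is 47.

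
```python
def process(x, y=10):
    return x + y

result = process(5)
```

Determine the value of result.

Step 1: process(5) uses default y = 10.
Step 2: Returns 5 + 10 = 15.
Step 3: result = 15

The answer is 15.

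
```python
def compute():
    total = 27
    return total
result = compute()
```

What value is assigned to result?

Step 1: compute() defines total = 27 in its local scope.
Step 2: return total finds the local variable total = 27.
Step 3: result = 27

The answer is 27.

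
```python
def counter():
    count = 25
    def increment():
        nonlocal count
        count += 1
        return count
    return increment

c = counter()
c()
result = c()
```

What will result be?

Step 1: counter() creates closure with count = 25.
Step 2: Each c() call increments count via nonlocal. After 2 calls: 25 + 2 = 27.
Step 3: result = 27

The answer is 27.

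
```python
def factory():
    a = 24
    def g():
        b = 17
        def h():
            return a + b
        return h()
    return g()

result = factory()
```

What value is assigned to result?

Step 1: factory() defines a = 24. g() defines b = 17.
Step 2: h() accesses both from enclosing scopes: a = 24, b = 17.
Step 3: result = 24 + 17 = 41

The answer is 41.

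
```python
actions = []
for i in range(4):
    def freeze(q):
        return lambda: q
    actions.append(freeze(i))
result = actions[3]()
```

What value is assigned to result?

Step 1: freeze(i) creates a new scope capturing q = i at call time.
Step 2: actions[3] = freeze(3), so its lambda captures q = 3.
Step 3: result = 3 (closure factory fixes late binding)

The answer is 3.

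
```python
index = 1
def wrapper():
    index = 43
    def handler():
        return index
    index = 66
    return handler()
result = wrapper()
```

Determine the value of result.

Step 1: wrapper() sets index = 43, then later index = 66.
Step 2: handler() is called after index is reassigned to 66. Closures capture variables by reference, not by value.
Step 3: result = 66

The answer is 66.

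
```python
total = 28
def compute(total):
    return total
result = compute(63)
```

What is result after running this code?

Step 1: Global total = 28.
Step 2: compute(63) takes parameter total = 63, which shadows the global.
Step 3: result = 63

The answer is 63.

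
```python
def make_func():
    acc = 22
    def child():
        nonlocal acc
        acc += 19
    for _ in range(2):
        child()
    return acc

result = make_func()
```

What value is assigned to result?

Step 1: acc = 22.
Step 2: child() is called 2 times in a loop, each adding 19 via nonlocal.
Step 3: acc = 22 + 19 * 2 = 60

The answer is 60.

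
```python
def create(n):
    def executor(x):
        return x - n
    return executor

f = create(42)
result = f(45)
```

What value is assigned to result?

Step 1: create(42) creates a closure capturing n = 42.
Step 2: f(45) computes 45 - 42 = 3.
Step 3: result = 3

The answer is 3.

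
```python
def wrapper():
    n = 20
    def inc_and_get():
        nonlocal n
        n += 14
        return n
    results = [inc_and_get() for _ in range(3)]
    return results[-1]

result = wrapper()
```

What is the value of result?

Step 1: n = 20.
Step 2: Three calls to inc_and_get(), each adding 14.
Step 3: Last value = 20 + 14 * 3 = 62

The answer is 62.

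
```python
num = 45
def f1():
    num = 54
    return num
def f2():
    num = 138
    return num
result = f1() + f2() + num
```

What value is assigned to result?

Step 1: Each function shadows global num with its own local.
Step 2: f1() returns 54, f2() returns 138.
Step 3: Global num = 45 is unchanged. result = 54 + 138 + 45 = 237

The answer is 237.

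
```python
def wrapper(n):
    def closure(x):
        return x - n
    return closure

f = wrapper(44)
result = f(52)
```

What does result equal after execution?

Step 1: wrapper(44) creates a closure capturing n = 44.
Step 2: f(52) computes 52 - 44 = 8.
Step 3: result = 8

The answer is 8.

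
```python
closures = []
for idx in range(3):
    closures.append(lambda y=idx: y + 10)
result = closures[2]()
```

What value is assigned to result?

Step 1: Default argument y=idx captures idx's value at definition time.
Step 2: closures[2] was defined when idx = 2, so y defaults to 2.
Step 3: result = 2 + 10 = 12 (default arg fixes the late binding issue)

The answer is 12.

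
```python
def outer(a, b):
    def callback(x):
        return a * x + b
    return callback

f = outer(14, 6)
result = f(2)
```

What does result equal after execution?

Step 1: outer(14, 6) captures a = 14, b = 6.
Step 2: f(2) computes 14 * 2 + 6 = 34.
Step 3: result = 34

The answer is 34.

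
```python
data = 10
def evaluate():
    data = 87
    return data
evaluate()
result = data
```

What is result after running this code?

Step 1: Global data = 10.
Step 2: evaluate() creates local data = 87 (shadow, not modification).
Step 3: After evaluate() returns, global data is unchanged. result = 10

The answer is 10.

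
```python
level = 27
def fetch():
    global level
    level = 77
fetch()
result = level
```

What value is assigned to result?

Step 1: level = 27 globally.
Step 2: fetch() declares global level and sets it to 77.
Step 3: After fetch(), global level = 77. result = 77

The answer is 77.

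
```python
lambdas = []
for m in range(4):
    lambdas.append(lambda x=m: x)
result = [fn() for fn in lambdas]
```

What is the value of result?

Step 1: Default arg x=m captures m at each iteration.
Step 2: Each lambda has its own default: 0, 1, ..., 3.
Step 3: result = [0, 1, 2, 3]

The answer is [0, 1, 2, 3].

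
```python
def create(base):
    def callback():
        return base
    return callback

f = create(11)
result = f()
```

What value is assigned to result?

Step 1: create(11) creates closure capturing base = 11.
Step 2: f() returns the captured base = 11.
Step 3: result = 11

The answer is 11.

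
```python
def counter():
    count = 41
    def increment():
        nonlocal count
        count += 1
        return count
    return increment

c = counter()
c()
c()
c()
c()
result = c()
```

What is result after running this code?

Step 1: counter() creates closure with count = 41.
Step 2: Each c() call increments count via nonlocal. After 5 calls: 41 + 5 = 46.
Step 3: result = 46

The answer is 46.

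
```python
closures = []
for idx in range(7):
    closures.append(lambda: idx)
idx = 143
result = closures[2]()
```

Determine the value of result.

Step 1: Lambdas capture the variable idx by reference, not by value.
Step 2: After the loop, idx is reassigned to 143.
Step 3: closures[2]() looks up the current idx = 143. result = 143

The answer is 143.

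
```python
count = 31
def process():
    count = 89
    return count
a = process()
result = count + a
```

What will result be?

Step 1: Global count = 31. process() returns local count = 89.
Step 2: a = 89. Global count still = 31.
Step 3: result = 31 + 89 = 120

The answer is 120.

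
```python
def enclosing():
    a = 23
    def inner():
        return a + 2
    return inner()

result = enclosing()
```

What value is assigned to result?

Step 1: enclosing() defines a = 23.
Step 2: inner() reads a = 23 from enclosing scope, returns 23 + 2 = 25.
Step 3: result = 25

The answer is 25.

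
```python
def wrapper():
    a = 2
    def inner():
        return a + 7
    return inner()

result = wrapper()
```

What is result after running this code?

Step 1: wrapper() defines a = 2.
Step 2: inner() reads a = 2 from enclosing scope, returns 2 + 7 = 9.
Step 3: result = 9

The answer is 9.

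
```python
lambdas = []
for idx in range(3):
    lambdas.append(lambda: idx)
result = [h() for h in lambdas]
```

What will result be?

Step 1: All 3 lambdas share the same variable idx.
Step 2: After the loop, idx = 2.
Step 3: Each call returns 2. result = [2, 2, 2]

The answer is [2, 2, 2].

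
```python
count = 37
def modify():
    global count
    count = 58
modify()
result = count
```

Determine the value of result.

Step 1: count = 37 globally.
Step 2: modify() declares global count and sets it to 58.
Step 3: After modify(), global count = 58. result = 58

The answer is 58.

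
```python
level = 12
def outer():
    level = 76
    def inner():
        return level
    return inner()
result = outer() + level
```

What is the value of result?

Step 1: Global level = 12. outer() shadows with level = 76.
Step 2: inner() returns enclosing level = 76. outer() = 76.
Step 3: result = 76 + global level (12) = 88

The answer is 88.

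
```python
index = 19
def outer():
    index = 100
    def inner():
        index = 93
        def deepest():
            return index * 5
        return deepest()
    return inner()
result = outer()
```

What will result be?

Step 1: deepest() looks up index through LEGB: not local, finds index = 93 in enclosing inner().
Step 2: Returns 93 * 5 = 465.
Step 3: result = 465

The answer is 465.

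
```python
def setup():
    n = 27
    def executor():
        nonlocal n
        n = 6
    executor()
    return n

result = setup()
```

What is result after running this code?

Step 1: setup() sets n = 27.
Step 2: executor() uses nonlocal to reassign n = 6.
Step 3: result = 6

The answer is 6.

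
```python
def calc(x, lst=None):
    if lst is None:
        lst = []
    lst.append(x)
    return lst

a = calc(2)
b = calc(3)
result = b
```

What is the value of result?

Step 1: None default with guard creates a NEW list each call.
Step 2: a = [2] (fresh list). b = [3] (another fresh list).
Step 3: result = [3] (this is the fix for mutable default)

The answer is [3].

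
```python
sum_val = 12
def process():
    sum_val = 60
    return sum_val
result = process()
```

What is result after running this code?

Step 1: Global sum_val = 12.
Step 2: process() creates local sum_val = 60, shadowing the global.
Step 3: Returns local sum_val = 60. result = 60

The answer is 60.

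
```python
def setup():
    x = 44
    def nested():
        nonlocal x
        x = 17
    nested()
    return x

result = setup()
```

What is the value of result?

Step 1: setup() sets x = 44.
Step 2: nested() uses nonlocal to reassign x = 17.
Step 3: result = 17

The answer is 17.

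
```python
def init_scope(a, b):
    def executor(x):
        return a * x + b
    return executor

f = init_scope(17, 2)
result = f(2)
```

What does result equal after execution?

Step 1: init_scope(17, 2) captures a = 17, b = 2.
Step 2: f(2) computes 17 * 2 + 2 = 36.
Step 3: result = 36

The answer is 36.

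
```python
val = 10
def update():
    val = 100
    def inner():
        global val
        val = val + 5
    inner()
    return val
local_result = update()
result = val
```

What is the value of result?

Step 1: Global val = 10. update() creates local val = 100.
Step 2: inner() declares global val and adds 5: global val = 10 + 5 = 15.
Step 3: update() returns its local val = 100 (unaffected by inner).
Step 4: result = global val = 15

The answer is 15.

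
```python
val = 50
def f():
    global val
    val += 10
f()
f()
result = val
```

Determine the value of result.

Step 1: val = 50.
Step 2: First f(): val = 50 + 10 = 60.
Step 3: Second f(): val = 60 + 10 = 70. result = 70

The answer is 70.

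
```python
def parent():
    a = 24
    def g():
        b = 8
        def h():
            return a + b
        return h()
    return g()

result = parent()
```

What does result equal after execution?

Step 1: parent() defines a = 24. g() defines b = 8.
Step 2: h() accesses both from enclosing scopes: a = 24, b = 8.
Step 3: result = 24 + 8 = 32

The answer is 32.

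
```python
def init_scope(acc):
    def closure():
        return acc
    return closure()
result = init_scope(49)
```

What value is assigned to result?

Step 1: init_scope(49) binds parameter acc = 49.
Step 2: closure() looks up acc in enclosing scope and finds the parameter acc = 49.
Step 3: result = 49

The answer is 49.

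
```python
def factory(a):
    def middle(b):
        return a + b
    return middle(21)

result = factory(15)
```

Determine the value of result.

Step 1: factory(15) passes a = 15.
Step 2: middle(21) has b = 21, reads a = 15 from enclosing.
Step 3: result = 15 + 21 = 36

The answer is 36.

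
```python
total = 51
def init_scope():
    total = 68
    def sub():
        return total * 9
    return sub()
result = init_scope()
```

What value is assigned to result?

Step 1: init_scope() shadows global total with total = 68.
Step 2: sub() finds total = 68 in enclosing scope, computes 68 * 9 = 612.
Step 3: result = 612

The answer is 612.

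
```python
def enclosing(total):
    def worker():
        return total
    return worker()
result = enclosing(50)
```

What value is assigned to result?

Step 1: enclosing(50) binds parameter total = 50.
Step 2: worker() looks up total in enclosing scope and finds the parameter total = 50.
Step 3: result = 50

The answer is 50.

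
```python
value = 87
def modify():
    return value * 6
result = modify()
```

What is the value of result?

Step 1: value = 87 is defined globally.
Step 2: modify() looks up value from global scope = 87, then computes 87 * 6 = 522.
Step 3: result = 522

The answer is 522.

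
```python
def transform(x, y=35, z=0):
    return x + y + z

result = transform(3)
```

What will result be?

Step 1: transform(3) uses defaults y = 35, z = 0.
Step 2: Returns 3 + 35 + 0 = 38.
Step 3: result = 38

The answer is 38.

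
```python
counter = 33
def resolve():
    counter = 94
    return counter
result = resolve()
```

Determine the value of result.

Step 1: Global counter = 33.
Step 2: resolve() creates local counter = 94, shadowing the global.
Step 3: Returns local counter = 94. result = 94

The answer is 94.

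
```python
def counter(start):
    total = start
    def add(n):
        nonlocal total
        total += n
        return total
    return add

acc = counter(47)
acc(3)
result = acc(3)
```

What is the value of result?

Step 1: counter(47) creates closure with total = 47.
Step 2: First acc(3): total = 47 + 3 = 50.
Step 3: Second acc(3): total = 50 + 3 = 53. result = 53

The answer is 53.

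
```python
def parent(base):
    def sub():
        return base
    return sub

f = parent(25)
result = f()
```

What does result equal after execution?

Step 1: parent(25) creates closure capturing base = 25.
Step 2: f() returns the captured base = 25.
Step 3: result = 25

The answer is 25.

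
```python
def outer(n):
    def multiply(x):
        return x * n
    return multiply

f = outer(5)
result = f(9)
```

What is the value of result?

Step 1: outer(5) returns multiply closure with n = 5.
Step 2: f(9) computes 9 * 5 = 45.
Step 3: result = 45

The answer is 45.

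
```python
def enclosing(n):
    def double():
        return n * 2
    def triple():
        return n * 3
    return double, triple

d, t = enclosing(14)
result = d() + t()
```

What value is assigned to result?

Step 1: Both closures capture the same n = 14.
Step 2: d() = 14 * 2 = 28, t() = 14 * 3 = 42.
Step 3: result = 28 + 42 = 70

The answer is 70.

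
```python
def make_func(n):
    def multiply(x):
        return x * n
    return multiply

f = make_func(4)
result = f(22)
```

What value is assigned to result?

Step 1: make_func(4) returns multiply closure with n = 4.
Step 2: f(22) computes 22 * 4 = 88.
Step 3: result = 88

The answer is 88.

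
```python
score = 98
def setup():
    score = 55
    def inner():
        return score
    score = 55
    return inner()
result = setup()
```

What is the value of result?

Step 1: setup() sets score = 55, then later score = 55.
Step 2: inner() is called after score is reassigned to 55. Closures capture variables by reference, not by value.
Step 3: result = 55

The answer is 55.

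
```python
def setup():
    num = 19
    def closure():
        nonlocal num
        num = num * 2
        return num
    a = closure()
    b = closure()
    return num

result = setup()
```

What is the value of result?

Step 1: num starts at 19.
Step 2: First closure(): num = 19 * 2 = 38.
Step 3: Second closure(): num = 38 * 2 = 76.
Step 4: result = 76

The answer is 76.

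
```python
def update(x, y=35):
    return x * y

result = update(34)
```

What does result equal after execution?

Step 1: update(34) uses default y = 35.
Step 2: Returns 34 * 35 = 1190.
Step 3: result = 1190

The answer is 1190.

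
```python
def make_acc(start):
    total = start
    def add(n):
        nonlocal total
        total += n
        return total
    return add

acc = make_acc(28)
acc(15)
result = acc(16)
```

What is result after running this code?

Step 1: make_acc(28) creates closure with total = 28.
Step 2: First acc(15): total = 28 + 15 = 43.
Step 3: Second acc(16): total = 43 + 16 = 59. result = 59

The answer is 59.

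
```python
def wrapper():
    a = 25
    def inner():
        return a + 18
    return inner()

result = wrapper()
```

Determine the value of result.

Step 1: wrapper() defines a = 25.
Step 2: inner() reads a = 25 from enclosing scope, returns 25 + 18 = 43.
Step 3: result = 43

The answer is 43.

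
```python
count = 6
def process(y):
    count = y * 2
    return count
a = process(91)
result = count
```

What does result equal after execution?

Step 1: Global count = 6.
Step 2: process(91) creates local count = 91 * 2 = 182.
Step 3: Global count unchanged because no global keyword. result = 6

The answer is 6.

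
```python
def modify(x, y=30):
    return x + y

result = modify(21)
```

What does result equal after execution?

Step 1: modify(21) uses default y = 30.
Step 2: Returns 21 + 30 = 51.
Step 3: result = 51

The answer is 51.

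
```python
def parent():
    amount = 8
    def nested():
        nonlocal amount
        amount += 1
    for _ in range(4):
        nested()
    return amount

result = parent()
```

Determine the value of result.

Step 1: amount = 8.
Step 2: nested() is called 4 times in a loop, each adding 1 via nonlocal.
Step 3: amount = 8 + 1 * 4 = 12

The answer is 12.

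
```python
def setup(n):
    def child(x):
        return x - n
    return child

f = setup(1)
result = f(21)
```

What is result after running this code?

Step 1: setup(1) creates a closure capturing n = 1.
Step 2: f(21) computes 21 - 1 = 20.
Step 3: result = 20

The answer is 20.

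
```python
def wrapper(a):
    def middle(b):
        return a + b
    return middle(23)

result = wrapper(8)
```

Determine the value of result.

Step 1: wrapper(8) passes a = 8.
Step 2: middle(23) has b = 23, reads a = 8 from enclosing.
Step 3: result = 8 + 23 = 31

The answer is 31.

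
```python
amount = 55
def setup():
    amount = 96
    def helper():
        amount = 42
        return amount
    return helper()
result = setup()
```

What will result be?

Step 1: Three scopes define amount: global (55), setup (96), helper (42).
Step 2: helper() has its own local amount = 42, which shadows both enclosing and global.
Step 3: result = 42 (local wins in LEGB)

The answer is 42.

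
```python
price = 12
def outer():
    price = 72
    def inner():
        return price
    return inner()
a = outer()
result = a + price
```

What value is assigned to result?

Step 1: outer() has local price = 72. inner() reads from enclosing.
Step 2: outer() returns 72. Global price = 12 unchanged.
Step 3: result = 72 + 12 = 84

The answer is 84.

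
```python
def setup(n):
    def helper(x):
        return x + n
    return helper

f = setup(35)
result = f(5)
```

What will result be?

Step 1: setup(35) creates a closure that captures n = 35.
Step 2: f(5) calls the closure with x = 5, returning 5 + 35 = 40.
Step 3: result = 40

The answer is 40.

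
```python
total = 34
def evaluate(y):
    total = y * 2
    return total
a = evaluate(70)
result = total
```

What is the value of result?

Step 1: Global total = 34.
Step 2: evaluate(70) creates local total = 70 * 2 = 140.
Step 3: Global total unchanged because no global keyword. result = 34

The answer is 34.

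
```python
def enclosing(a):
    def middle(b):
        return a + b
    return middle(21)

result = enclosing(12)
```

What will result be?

Step 1: enclosing(12) passes a = 12.
Step 2: middle(21) has b = 21, reads a = 12 from enclosing.
Step 3: result = 12 + 21 = 33

The answer is 33.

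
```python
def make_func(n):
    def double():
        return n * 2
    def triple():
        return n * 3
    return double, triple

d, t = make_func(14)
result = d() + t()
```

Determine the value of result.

Step 1: Both closures capture the same n = 14.
Step 2: d() = 14 * 2 = 28, t() = 14 * 3 = 42.
Step 3: result = 28 + 42 = 70

The answer is 70.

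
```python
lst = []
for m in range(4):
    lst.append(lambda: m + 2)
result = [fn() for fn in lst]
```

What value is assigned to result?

Step 1: All lambdas capture m by reference. After the loop, m = 3.
Step 2: Each call returns 3 + 2 = 5.
Step 3: result = [5, 5, 5, 5]

The answer is [5, 5, 5, 5].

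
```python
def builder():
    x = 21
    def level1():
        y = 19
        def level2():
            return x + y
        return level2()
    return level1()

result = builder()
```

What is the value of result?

Step 1: x = 21 in builder. y = 19 in level1.
Step 2: level2() reads x = 21 and y = 19 from enclosing scopes.
Step 3: result = 21 + 19 = 40

The answer is 40.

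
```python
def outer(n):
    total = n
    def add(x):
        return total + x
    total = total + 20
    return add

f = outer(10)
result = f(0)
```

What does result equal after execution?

Step 1: outer(10) sets total = 10, then total = 10 + 20 = 30.
Step 2: Closures capture by reference, so add sees total = 30.
Step 3: f(0) returns 30 + 0 = 30

The answer is 30.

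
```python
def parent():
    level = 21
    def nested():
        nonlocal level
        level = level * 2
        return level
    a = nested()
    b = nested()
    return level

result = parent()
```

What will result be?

Step 1: level starts at 21.
Step 2: First nested(): level = 21 * 2 = 42.
Step 3: Second nested(): level = 42 * 2 = 84.
Step 4: result = 84

The answer is 84.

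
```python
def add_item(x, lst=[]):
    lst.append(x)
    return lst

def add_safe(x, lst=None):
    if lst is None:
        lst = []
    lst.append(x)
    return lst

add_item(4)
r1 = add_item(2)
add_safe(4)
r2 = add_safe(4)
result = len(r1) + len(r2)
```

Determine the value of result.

Step 1: add_item shares mutable default: after 2 calls, lst = [4, 2], len = 2.
Step 2: add_safe creates fresh list each time: r2 = [4], len = 1.
Step 3: result = 2 + 1 = 3

The answer is 3.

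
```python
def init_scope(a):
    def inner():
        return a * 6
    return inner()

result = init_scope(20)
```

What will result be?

Step 1: init_scope(20) binds parameter a = 20.
Step 2: inner() accesses a = 20 from enclosing scope.
Step 3: result = 20 * 6 = 120

The answer is 120.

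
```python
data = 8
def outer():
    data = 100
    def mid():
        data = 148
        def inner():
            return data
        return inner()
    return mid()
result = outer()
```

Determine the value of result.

Step 1: Three levels of shadowing: global 8, outer 100, mid 148.
Step 2: inner() finds data = 148 in enclosing mid() scope.
Step 3: result = 148

The answer is 148.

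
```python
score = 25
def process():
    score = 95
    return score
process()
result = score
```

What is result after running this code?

Step 1: score = 25 globally.
Step 2: process() creates a LOCAL score = 95 (no global keyword!).
Step 3: The global score is unchanged. result = 25

The answer is 25.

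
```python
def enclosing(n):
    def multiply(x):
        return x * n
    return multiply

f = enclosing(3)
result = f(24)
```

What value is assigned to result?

Step 1: enclosing(3) returns multiply closure with n = 3.
Step 2: f(24) computes 24 * 3 = 72.
Step 3: result = 72

The answer is 72.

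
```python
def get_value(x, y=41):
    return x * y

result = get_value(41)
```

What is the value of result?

Step 1: get_value(41) uses default y = 41.
Step 2: Returns 41 * 41 = 1681.
Step 3: result = 1681

The answer is 1681.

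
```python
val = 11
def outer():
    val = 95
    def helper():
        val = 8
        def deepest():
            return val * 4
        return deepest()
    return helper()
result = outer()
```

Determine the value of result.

Step 1: deepest() looks up val through LEGB: not local, finds val = 8 in enclosing helper().
Step 2: Returns 8 * 4 = 32.
Step 3: result = 32

The answer is 32.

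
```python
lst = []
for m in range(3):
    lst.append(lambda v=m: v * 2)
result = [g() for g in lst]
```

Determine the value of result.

Step 1: Default arg v=m captures m at each iteration.
Step 2: lst[k] has v defaulting to k, returns k * 2.
Step 3: result = [0, 2, 4]

The answer is [0, 2, 4].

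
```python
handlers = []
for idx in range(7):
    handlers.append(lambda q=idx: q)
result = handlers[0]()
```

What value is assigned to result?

Step 1: Default argument q=idx captures idx's value at each iteration.
Step 2: handlers[0] captured q = 0 when idx was 0.
Step 3: result = 0

The answer is 0.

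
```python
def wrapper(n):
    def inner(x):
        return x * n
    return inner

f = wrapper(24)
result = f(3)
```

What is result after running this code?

Step 1: wrapper(24) creates a closure capturing n = 24.
Step 2: f(3) computes 3 * 24 = 72.
Step 3: result = 72

The answer is 72.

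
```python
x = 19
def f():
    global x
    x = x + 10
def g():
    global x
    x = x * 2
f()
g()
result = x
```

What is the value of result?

Step 1: x = 19.
Step 2: f() adds 10: x = 19 + 10 = 29.
Step 3: g() doubles: x = 29 * 2 = 58.
Step 4: result = 58

The answer is 58.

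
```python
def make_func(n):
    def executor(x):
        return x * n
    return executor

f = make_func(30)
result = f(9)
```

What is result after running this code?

Step 1: make_func(30) creates a closure capturing n = 30.
Step 2: f(9) computes 9 * 30 = 270.
Step 3: result = 270

The answer is 270.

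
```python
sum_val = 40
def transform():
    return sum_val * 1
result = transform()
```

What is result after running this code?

Step 1: sum_val = 40 is defined globally.
Step 2: transform() looks up sum_val from global scope = 40, then computes 40 * 1 = 40.
Step 3: result = 40

The answer is 40.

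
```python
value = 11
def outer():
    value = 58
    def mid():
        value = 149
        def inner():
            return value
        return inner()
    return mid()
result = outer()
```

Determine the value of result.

Step 1: Three levels of shadowing: global 11, outer 58, mid 149.
Step 2: inner() finds value = 149 in enclosing mid() scope.
Step 3: result = 149

The answer is 149.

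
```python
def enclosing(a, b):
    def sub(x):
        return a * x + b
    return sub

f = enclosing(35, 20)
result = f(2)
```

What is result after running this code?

Step 1: enclosing(35, 20) captures a = 35, b = 20.
Step 2: f(2) computes 35 * 2 + 20 = 90.
Step 3: result = 90

The answer is 90.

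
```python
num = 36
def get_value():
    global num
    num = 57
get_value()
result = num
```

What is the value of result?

Step 1: num = 36 globally.
Step 2: get_value() declares global num and sets it to 57.
Step 3: After get_value(), global num = 57. result = 57

The answer is 57.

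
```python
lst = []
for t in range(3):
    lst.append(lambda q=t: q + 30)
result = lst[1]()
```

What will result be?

Step 1: Default argument q=t captures t's value at definition time.
Step 2: lst[1] was defined when t = 1, so q defaults to 1.
Step 3: result = 1 + 30 = 31 (default arg fixes the late binding issue)

The answer is 31.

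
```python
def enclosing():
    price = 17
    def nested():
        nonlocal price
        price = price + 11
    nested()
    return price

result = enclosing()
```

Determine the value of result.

Step 1: enclosing() sets price = 17.
Step 2: nested() uses nonlocal to modify price in enclosing's scope: price = 17 + 11 = 28.
Step 3: enclosing() returns the modified price = 28

The answer is 28.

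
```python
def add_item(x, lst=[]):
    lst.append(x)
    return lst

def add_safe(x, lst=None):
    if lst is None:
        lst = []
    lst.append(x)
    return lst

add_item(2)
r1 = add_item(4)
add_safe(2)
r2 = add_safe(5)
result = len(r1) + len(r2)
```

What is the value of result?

Step 1: add_item shares mutable default: after 2 calls, lst = [2, 4], len = 2.
Step 2: add_safe creates fresh list each time: r2 = [5], len = 1.
Step 3: result = 2 + 1 = 3

The answer is 3.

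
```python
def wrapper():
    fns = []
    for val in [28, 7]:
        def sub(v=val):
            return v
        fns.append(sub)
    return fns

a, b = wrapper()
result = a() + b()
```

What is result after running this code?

Step 1: Default argument v=val captures val at each iteration.
Step 2: a() returns 28 (captured at first iteration), b() returns 7 (captured at second).
Step 3: result = 28 + 7 = 35

The answer is 35.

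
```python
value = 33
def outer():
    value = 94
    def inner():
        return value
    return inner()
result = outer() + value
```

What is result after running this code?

Step 1: Global value = 33. outer() shadows with value = 94.
Step 2: inner() returns enclosing value = 94. outer() = 94.
Step 3: result = 94 + global value (33) = 127

The answer is 127.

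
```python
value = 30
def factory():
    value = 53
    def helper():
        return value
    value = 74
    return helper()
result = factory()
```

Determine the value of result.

Step 1: factory() sets value = 53, then later value = 74.
Step 2: helper() is called after value is reassigned to 74. Closures capture variables by reference, not by value.
Step 3: result = 74

The answer is 74.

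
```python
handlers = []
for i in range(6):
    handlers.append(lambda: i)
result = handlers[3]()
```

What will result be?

Step 1: The loop creates 6 lambdas, all referencing the same variable i.
Step 2: After the loop, i = 5 (final value).
Step 3: handlers[3]() looks up i at call time and finds 5. This is the late binding gotcha. result = 5

The answer is 5.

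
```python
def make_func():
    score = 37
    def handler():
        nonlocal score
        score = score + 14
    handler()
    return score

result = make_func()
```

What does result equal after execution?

Step 1: make_func() sets score = 37.
Step 2: handler() uses nonlocal to modify score in make_func's scope: score = 37 + 14 = 51.
Step 3: make_func() returns the modified score = 51

The answer is 51.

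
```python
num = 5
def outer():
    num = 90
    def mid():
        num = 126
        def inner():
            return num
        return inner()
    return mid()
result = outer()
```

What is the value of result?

Step 1: Three levels of shadowing: global 5, outer 90, mid 126.
Step 2: inner() finds num = 126 in enclosing mid() scope.
Step 3: result = 126

The answer is 126.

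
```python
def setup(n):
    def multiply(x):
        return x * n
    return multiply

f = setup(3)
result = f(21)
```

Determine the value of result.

Step 1: setup(3) returns multiply closure with n = 3.
Step 2: f(21) computes 21 * 3 = 63.
Step 3: result = 63

The answer is 63.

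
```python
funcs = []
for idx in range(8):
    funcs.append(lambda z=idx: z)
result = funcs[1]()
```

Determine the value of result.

Step 1: Default argument z=idx captures idx's value at each iteration.
Step 2: funcs[1] captured z = 1 when idx was 1.
Step 3: result = 1

The answer is 1.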